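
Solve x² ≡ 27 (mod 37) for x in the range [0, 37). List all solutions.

8, 29

37 ≡ 1 (mod 4), so we find a root by search.
Trying successive values, 8² = 64 ≡ 27 (mod 37). The other root is 37 − 8 = 29.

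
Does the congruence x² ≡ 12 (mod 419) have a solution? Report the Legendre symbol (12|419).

Pull out 2^2: since 419 ≡ 3 (mod 8), (2/419) = -1, so (2/419)^2 = +1.
Reciprocity: 3 ≡ 3 and 419 ≡ 3 (mod 4), so (3/419) = −(419/3).
Reduce top mod 3: now compute (2/3).
Pull out 2: since 3 ≡ 3 (mod 8), (2/3) = -1.
Reached (1/3) = 1. Collecting the sign flips along the way, the symbol is +1.

1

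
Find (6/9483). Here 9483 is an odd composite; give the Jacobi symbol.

0

Pull out 2: since 9483 ≡ 3 (mod 8), (2/9483) = -1.
Reciprocity: 3 ≡ 3 and 9483 ≡ 3 (mod 4), so (3/9483) = −(9483/3).
Reduce top mod 3: now compute (0/3).
Top reduces to 0: gcd > 1, so the symbol is 0.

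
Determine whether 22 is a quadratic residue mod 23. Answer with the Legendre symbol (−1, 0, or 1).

-1

Pull out 2: since 23 ≡ 7 (mod 8), (2/23) = +1.
Reciprocity: 11 ≡ 3 and 23 ≡ 3 (mod 4), so (11/23) = −(23/11).
Reduce top mod 11: now compute (1/11).
Reached (1/11) = 1. Collecting the sign flips along the way, the symbol is -1.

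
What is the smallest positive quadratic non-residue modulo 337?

5

(2/337) = +1, so 2 is a residue.
(3/337) = +1, so 3 is a residue.
(4/337) = +1, so 4 is a residue.
(5/337) = −1, so 5 is the smallest positive non-residue mod 337.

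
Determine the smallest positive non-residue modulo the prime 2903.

5

(2/2903) = +1, so 2 is a residue.
(3/2903) = +1, so 3 is a residue.
(4/2903) = +1, so 4 is a residue.
(5/2903) = −1, so 5 is the smallest positive non-residue mod 2903.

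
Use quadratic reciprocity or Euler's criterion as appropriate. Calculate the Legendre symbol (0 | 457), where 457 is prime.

0

Top reduces to 0: gcd > 1, so the symbol is 0.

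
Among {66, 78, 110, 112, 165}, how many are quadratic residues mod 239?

3

(66/239) = +1 → QR.
(78/239) = -1 → non-residue.
(110/239) = +1 → QR.
(112/239) = -1 → non-residue.
(165/239) = +1 → QR.
Total quadratic residues among the 5: 3.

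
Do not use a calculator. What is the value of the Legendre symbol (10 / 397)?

Euler's criterion: (10/397) ≡ 10^198 (mod 397).
10^2 ≡ 100 (mod 397)
10^4 ≡ 75 (mod 397)
10^8 ≡ 67 (mod 397)
10^16 ≡ 122 (mod 397)
10^32 ≡ 195 (mod 397)
10^64 ≡ 310 (mod 397)
10^128 ≡ 26 (mod 397)
10^198 = 10^(128+64+4+2) ≡ 1 (mod 397).
Result is 1, so (10/397) = 1.

1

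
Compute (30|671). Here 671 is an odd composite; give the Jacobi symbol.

1

Pull out 2: since 671 ≡ 7 (mod 8), (2/671) = +1.
Reciprocity: 15 ≡ 3 and 671 ≡ 3 (mod 4), so (15/671) = −(671/15).
Reduce top mod 15: now compute (11/15).
Reciprocity: 11 ≡ 3 and 15 ≡ 3 (mod 4), so (11/15) = −(15/11).
Reduce top mod 11: now compute (4/11).
Pull out 2^2: since 11 ≡ 3 (mod 8), (2/11) = -1, so (2/11)^2 = +1.
Reached (1/11) = 1. Collecting the sign flips along the way, the symbol is +1.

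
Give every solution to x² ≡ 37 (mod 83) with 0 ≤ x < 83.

28, 55

Since 83 ≡ 3 (mod 4), a square root of 37 is 37^((83+1)/4) = 37^21 mod 83.
Repeated squaring: 37^2≡41, 37^4≡21, 37^8≡26, 37^16≡12 (mod 83).
37^21 = 37^(16+4+1) ≡ 28 (mod 83).
Check: 28² = 784 ≡ 37 (mod 83). The two roots are 28 and 55.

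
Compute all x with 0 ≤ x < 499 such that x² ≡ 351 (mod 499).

62, 437

Since 499 ≡ 3 (mod 4), a square root of 351 is 351^((499+1)/4) = 351^125 mod 499.
Repeated squaring: 351^2≡447, 351^4≡209, 351^8≡268, 351^16≡467, 351^32≡26, 351^64≡177 (mod 499).
351^125 = 351^(64+32+16+8+4+1) ≡ 437 (mod 499).
Check: 437² = 190969 ≡ 351 (mod 499). The two roots are 62 and 437.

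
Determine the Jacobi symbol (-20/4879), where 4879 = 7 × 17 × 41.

First reduce: -20 ≡ 4859 (mod 4879).
Reciprocity: 4859 ≡ 3 and 4879 ≡ 3 (mod 4), so (4859/4879) = −(4879/4859).
Reduce top mod 4859: now compute (20/4859).
Pull out 2^2: since 4859 ≡ 3 (mod 8), (2/4859) = -1, so (2/4859)^2 = +1.
Reciprocity: 5 ≡ 1 and 4859 ≡ 3 (mod 4), so (5/4859) = +(4859/5).
Reduce top mod 5: now compute (4/5).
Pull out 2^2: since 5 ≡ 5 (mod 8), (2/5) = -1, so (2/5)^2 = +1.
Reached (1/5) = 1. Collecting the sign flips along the way, the symbol is -1.

-1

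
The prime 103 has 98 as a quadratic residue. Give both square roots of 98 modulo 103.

Since 103 ≡ 3 (mod 4), a square root of 98 is 98^((103+1)/4) = 98^26 mod 103.
Repeated squaring: 98^2≡25, 98^4≡7, 98^8≡49, 98^16≡32 (mod 103).
98^26 = 98^(16+8+2) ≡ 60 (mod 103).
Check: 60² = 3600 ≡ 98 (mod 103). The two roots are 43 and 60.

43, 60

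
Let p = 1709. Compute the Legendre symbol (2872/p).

-1

First reduce: 2872 ≡ 1163 (mod 1709).
Reciprocity: 1163 ≡ 3 and 1709 ≡ 1 (mod 4), so (1163/1709) = +(1709/1163).
Reduce top mod 1163: now compute (546/1163).
Pull out 2: since 1163 ≡ 3 (mod 8), (2/1163) = -1.
Reciprocity: 273 ≡ 1 and 1163 ≡ 3 (mod 4), so (273/1163) = +(1163/273).
Reduce top mod 273: now compute (71/273).
Reciprocity: 71 ≡ 3 and 273 ≡ 1 (mod 4), so (71/273) = +(273/71).
Reduce top mod 71: now compute (60/71).
Pull out 2^2: since 71 ≡ 7 (mod 8), (2/71) = +1, so (2/71)^2 = +1.
Reciprocity: 15 ≡ 3 and 71 ≡ 3 (mod 4), so (15/71) = −(71/15).
Reduce top mod 15: now compute (11/15).
Reciprocity: 11 ≡ 3 and 15 ≡ 3 (mod 4), so (11/15) = −(15/11).
Reduce top mod 11: now compute (4/11).
Pull out 2^2: since 11 ≡ 3 (mod 8), (2/11) = -1, so (2/11)^2 = +1.
Reached (1/11) = 1. Collecting the sign flips along the way, the symbol is -1.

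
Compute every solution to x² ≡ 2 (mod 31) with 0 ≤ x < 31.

Since 31 ≡ 3 (mod 4), a square root of 2 is 2^((31+1)/4) = 2^8 mod 31.
Repeated squaring: 2^2≡4, 2^4≡16, 2^8≡8 (mod 31).
2^8 = 2^(8) ≡ 8 (mod 31).
Check: 8² = 64 ≡ 2 (mod 31). The two roots are 8 and 23.

8, 23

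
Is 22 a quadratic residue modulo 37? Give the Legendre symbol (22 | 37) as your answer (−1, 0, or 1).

-1

Pull out 2: since 37 ≡ 5 (mod 8), (2/37) = -1.
Reciprocity: 11 ≡ 3 and 37 ≡ 1 (mod 4), so (11/37) = +(37/11).
Reduce top mod 11: now compute (4/11).
Pull out 2^2: since 11 ≡ 3 (mod 8), (2/11) = -1, so (2/11)^2 = +1.
Reached (1/11) = 1. Collecting the sign flips along the way, the symbol is -1.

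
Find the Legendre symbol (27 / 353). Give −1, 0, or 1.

Reciprocity: 27 ≡ 3 and 353 ≡ 1 (mod 4), so (27/353) = +(353/27).
Reduce top mod 27: now compute (2/27).
Pull out 2: since 27 ≡ 3 (mod 8), (2/27) = -1.
Reached (1/27) = 1. Collecting the sign flips along the way, the symbol is -1.

-1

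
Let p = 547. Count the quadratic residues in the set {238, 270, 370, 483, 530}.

1

(238/547) = -1 → non-residue.
(270/547) = -1 → non-residue.
(370/547) = -1 → non-residue.
(483/547) = -1 → non-residue.
(530/547) = +1 → QR.
Total quadratic residues among the 5: 1.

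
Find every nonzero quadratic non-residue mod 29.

Square k = 1,…,14 (k and 29−k give the same square):
1²=1, 2²=4, 3²=9, 4²=16, 5²=25, 6²≡7, 7²≡20, 8²≡6, 9²≡23, 10²≡13, 11²≡5, 12²≡28, 13²≡24, 14²≡22 (mod 29).
The residues are {1, 4, 5, 6, 7, 9, 13, 16, 20, 22, 23, 24, 25, 28}; the non-residues are the remaining 14 nonzero classes.

2, 3, 8, 10, 11, 12, 14, 15, 17, 18, 19, 21, 26, 27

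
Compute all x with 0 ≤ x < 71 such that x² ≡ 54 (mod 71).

14, 57

Since 71 ≡ 3 (mod 4), a square root of 54 is 54^((71+1)/4) = 54^18 mod 71.
Repeated squaring: 54^2≡5, 54^4≡25, 54^8≡57, 54^16≡54 (mod 71).
54^18 = 54^(16+2) ≡ 57 (mod 71).
Check: 57² = 3249 ≡ 54 (mod 71). The two roots are 14 and 57.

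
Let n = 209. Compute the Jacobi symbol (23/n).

Reciprocity: 23 ≡ 3 and 209 ≡ 1 (mod 4), so (23/209) = +(209/23).
Reduce top mod 23: now compute (2/23).
Pull out 2: since 23 ≡ 7 (mod 8), (2/23) = +1.
Reached (1/23) = 1. Collecting the sign flips along the way, the symbol is +1.

1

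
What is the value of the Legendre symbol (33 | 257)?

-1

Euler's criterion: (33/257) ≡ 33^128 (mod 257).
33^2 ≡ 61 (mod 257)
33^4 ≡ 123 (mod 257)
33^8 ≡ 223 (mod 257)
33^16 ≡ 128 (mod 257)
33^32 ≡ 193 (mod 257)
33^64 ≡ 241 (mod 257)
33^128 ≡ 256 (mod 257)
33^128 = 33^(128) ≡ 256 (mod 257).
Result is 256 ≡ −1, so (33/257) = −1.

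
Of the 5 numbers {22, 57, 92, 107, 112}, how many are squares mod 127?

2

(22/127) = +1 → QR.
(57/127) = -1 → non-residue.
(92/127) = -1 → non-residue.
(107/127) = +1 → QR.
(112/127) = -1 → non-residue.
Total quadratic residues among the 5: 2.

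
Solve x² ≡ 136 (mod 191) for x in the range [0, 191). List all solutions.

Since 191 ≡ 3 (mod 4), a square root of 136 is 136^((191+1)/4) = 136^48 mod 191.
Repeated squaring: 136^2≡160, 136^4≡6, 136^8≡36, 136^16≡150, 136^32≡153 (mod 191).
136^48 = 136^(32+16) ≡ 30 (mod 191).
Check: 30² = 900 ≡ 136 (mod 191). The two roots are 30 and 161.

30, 161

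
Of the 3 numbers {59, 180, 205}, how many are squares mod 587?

(59/587) = +1 → QR.
(180/587) = -1 → non-residue.
(205/587) = +1 → QR.
Total quadratic residues among the 3: 2.

2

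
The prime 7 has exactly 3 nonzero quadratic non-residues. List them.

3, 5, 6

Square k = 1,…,3 (k and 7−k give the same square):
1²=1, 2²=4, 3²≡2 (mod 7).
The residues are {1, 2, 4}; the non-residues are the remaining 3 nonzero classes.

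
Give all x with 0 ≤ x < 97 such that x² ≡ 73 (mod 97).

48, 49

97 ≡ 1 (mod 4), so we find a root by search.
Trying successive values, 48² = 2304 ≡ 73 (mod 97). The other root is 97 − 48 = 49.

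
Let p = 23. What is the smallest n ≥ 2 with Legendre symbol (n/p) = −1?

5

(2/23) = +1, so 2 is a residue.
(3/23) = +1, so 3 is a residue.
(4/23) = +1, so 4 is a residue.
(5/23) = −1, so 5 is the smallest positive non-residue mod 23.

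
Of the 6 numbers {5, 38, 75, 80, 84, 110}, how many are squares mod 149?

(5/149) = +1 → QR.
(38/149) = -1 → non-residue.
(75/149) = -1 → non-residue.
(80/149) = +1 → QR.
(84/149) = -1 → non-residue.
(110/149) = +1 → QR.
Total quadratic residues among the 6: 3.

3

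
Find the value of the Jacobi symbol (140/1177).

Pull out 2^2: since 1177 ≡ 1 (mod 8), (2/1177) = +1, so (2/1177)^2 = +1.
Reciprocity: 35 ≡ 3 and 1177 ≡ 1 (mod 4), so (35/1177) = +(1177/35).
Reduce top mod 35: now compute (22/35).
Pull out 2: since 35 ≡ 3 (mod 8), (2/35) = -1.
Reciprocity: 11 ≡ 3 and 35 ≡ 3 (mod 4), so (11/35) = −(35/11).
Reduce top mod 11: now compute (2/11).
Pull out 2: since 11 ≡ 3 (mod 8), (2/11) = -1.
Reached (1/11) = 1. Collecting the sign flips along the way, the symbol is -1.

-1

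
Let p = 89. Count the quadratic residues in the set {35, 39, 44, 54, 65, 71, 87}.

(35/89) = -1 → non-residue.
(39/89) = +1 → QR.
(44/89) = +1 → QR.
(54/89) = -1 → non-residue.
(65/89) = -1 → non-residue.
(71/89) = +1 → QR.
(87/89) = +1 → QR.
Total quadratic residues among the 7: 4.

4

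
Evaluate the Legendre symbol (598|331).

-1

Euler's criterion: (598/331) ≡ 267^165 (mod 331).
267^2 ≡ 124 (mod 331)
267^4 ≡ 150 (mod 331)
267^8 ≡ 323 (mod 331)
267^16 ≡ 64 (mod 331)
267^32 ≡ 124 (mod 331)
267^64 ≡ 150 (mod 331)
267^128 ≡ 323 (mod 331)
267^165 = 267^(128+32+4+1) ≡ 330 (mod 331).
Result is 330 ≡ −1, so (598/331) = −1.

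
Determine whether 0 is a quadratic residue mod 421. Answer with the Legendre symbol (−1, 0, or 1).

Top reduces to 0: gcd > 1, so the symbol is 0.

0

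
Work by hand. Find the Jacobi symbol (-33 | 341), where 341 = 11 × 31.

0

First reduce: -33 ≡ 308 (mod 341).
Pull out 2^2: since 341 ≡ 5 (mod 8), (2/341) = -1, so (2/341)^2 = +1.
Reciprocity: 77 ≡ 1 and 341 ≡ 1 (mod 4), so (77/341) = +(341/77).
Reduce top mod 77: now compute (33/77).
Reciprocity: 33 ≡ 1 and 77 ≡ 1 (mod 4), so (33/77) = +(77/33).
Reduce top mod 33: now compute (11/33).
Reciprocity: 11 ≡ 3 and 33 ≡ 1 (mod 4), so (11/33) = +(33/11).
Reduce top mod 11: now compute (0/11).
Top reduces to 0: gcd > 1, so the symbol is 0.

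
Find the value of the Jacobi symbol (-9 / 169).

1

First reduce: -9 ≡ 160 (mod 169).
Pull out 2^5: since 169 ≡ 1 (mod 8), (2/169) = +1, so (2/169)^5 = +1.
Reciprocity: 5 ≡ 1 and 169 ≡ 1 (mod 4), so (5/169) = +(169/5).
Reduce top mod 5: now compute (4/5).
Pull out 2^2: since 5 ≡ 5 (mod 8), (2/5) = -1, so (2/5)^2 = +1.
Reached (1/5) = 1. Collecting the sign flips along the way, the symbol is +1.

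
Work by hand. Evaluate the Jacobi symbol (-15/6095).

0

First reduce: -15 ≡ 6080 (mod 6095).
Pull out 2^6: since 6095 ≡ 7 (mod 8), (2/6095) = +1, so (2/6095)^6 = +1.
Reciprocity: 95 ≡ 3 and 6095 ≡ 3 (mod 4), so (95/6095) = −(6095/95).
Reduce top mod 95: now compute (15/95).
Reciprocity: 15 ≡ 3 and 95 ≡ 3 (mod 4), so (15/95) = −(95/15).
Reduce top mod 15: now compute (5/15).
Reciprocity: 5 ≡ 1 and 15 ≡ 3 (mod 4), so (5/15) = +(15/5).
Reduce top mod 5: now compute (0/5).
Top reduces to 0: gcd > 1, so the symbol is 0.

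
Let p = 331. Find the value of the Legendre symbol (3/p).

-1

Reciprocity: 3 ≡ 3 and 331 ≡ 3 (mod 4), so (3/331) = −(331/3).
Reduce top mod 3: now compute (1/3).
Reached (1/3) = 1. Collecting the sign flips along the way, the symbol is -1.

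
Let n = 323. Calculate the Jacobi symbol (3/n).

1

Reciprocity: 3 ≡ 3 and 323 ≡ 3 (mod 4), so (3/323) = −(323/3).
Reduce top mod 3: now compute (2/3).
Pull out 2: since 3 ≡ 3 (mod 8), (2/3) = -1.
Reached (1/3) = 1. Collecting the sign flips along the way, the symbol is +1.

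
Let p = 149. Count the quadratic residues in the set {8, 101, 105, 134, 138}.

(8/149) = -1 → non-residue.
(101/149) = -1 → non-residue.
(105/149) = -1 → non-residue.
(134/149) = -1 → non-residue.
(138/149) = -1 → non-residue.
Total quadratic residues among the 5: 0.

0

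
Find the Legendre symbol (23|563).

1

Euler's criterion: (23/563) ≡ 23^281 (mod 563).
23^2 ≡ 529 (mod 563)
23^4 ≡ 30 (mod 563)
23^8 ≡ 337 (mod 563)
23^16 ≡ 406 (mod 563)
23^32 ≡ 440 (mod 563)
23^64 ≡ 491 (mod 563)
23^128 ≡ 117 (mod 563)
23^256 ≡ 177 (mod 563)
23^281 = 23^(256+16+8+1) ≡ 1 (mod 563).
Result is 1, so (23/563) = 1.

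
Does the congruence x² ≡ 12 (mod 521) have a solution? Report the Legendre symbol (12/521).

Pull out 2^2: since 521 ≡ 1 (mod 8), (2/521) = +1, so (2/521)^2 = +1.
Reciprocity: 3 ≡ 3 and 521 ≡ 1 (mod 4), so (3/521) = +(521/3).
Reduce top mod 3: now compute (2/3).
Pull out 2: since 3 ≡ 3 (mod 8), (2/3) = -1.
Reached (1/3) = 1. Collecting the sign flips along the way, the symbol is -1.

-1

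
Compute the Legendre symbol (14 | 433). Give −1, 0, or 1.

Euler's criterion: (14/433) ≡ 14^216 (mod 433).
14^2 ≡ 196 (mod 433)
14^4 ≡ 312 (mod 433)
14^8 ≡ 352 (mod 433)
14^16 ≡ 66 (mod 433)
14^32 ≡ 26 (mod 433)
14^64 ≡ 243 (mod 433)
14^128 ≡ 161 (mod 433)
14^216 = 14^(128+64+16+8) ≡ 432 (mod 433).
Result is 432 ≡ −1, so (14/433) = −1.

-1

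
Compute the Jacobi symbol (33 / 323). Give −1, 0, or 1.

-1

Reciprocity: 33 ≡ 1 and 323 ≡ 3 (mod 4), so (33/323) = +(323/33).
Reduce top mod 33: now compute (26/33).
Pull out 2: since 33 ≡ 1 (mod 8), (2/33) = +1.
Reciprocity: 13 ≡ 1 and 33 ≡ 1 (mod 4), so (13/33) = +(33/13).
Reduce top mod 13: now compute (7/13).
Reciprocity: 7 ≡ 3 and 13 ≡ 1 (mod 4), so (7/13) = +(13/7).
Reduce top mod 7: now compute (6/7).
Pull out 2: since 7 ≡ 7 (mod 8), (2/7) = +1.
Reciprocity: 3 ≡ 3 and 7 ≡ 3 (mod 4), so (3/7) = −(7/3).
Reduce top mod 3: now compute (1/3).
Reached (1/3) = 1. Collecting the sign flips along the way, the symbol is -1.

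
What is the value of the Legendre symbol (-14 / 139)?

First reduce: -14 ≡ 125 (mod 139).
Reciprocity: 125 ≡ 1 and 139 ≡ 3 (mod 4), so (125/139) = +(139/125).
Reduce top mod 125: now compute (14/125).
Pull out 2: since 125 ≡ 5 (mod 8), (2/125) = -1.
Reciprocity: 7 ≡ 3 and 125 ≡ 1 (mod 4), so (7/125) = +(125/7).
Reduce top mod 7: now compute (6/7).
Pull out 2: since 7 ≡ 7 (mod 8), (2/7) = +1.
Reciprocity: 3 ≡ 3 and 7 ≡ 3 (mod 4), so (3/7) = −(7/3).
Reduce top mod 3: now compute (1/3).
Reached (1/3) = 1. Collecting the sign flips along the way, the symbol is +1.

1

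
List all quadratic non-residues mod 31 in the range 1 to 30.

3 6 11 12 13 15 17 21 22 23 24 26 27 29 30

Square k = 1,…,15 (k and 31−k give the same square):
1²=1, 2²=4, 3²=9, 4²=16, 5²=25, 6²≡5, 7²≡18, 8²≡2, 9²≡19, 10²≡7, 11²≡28, 12²≡20, 13²≡14, 14²≡10, 15²≡8 (mod 31).
The residues are {1, 2, 4, 5, 7, 8, 9, 10, 14, 16, 18, 19, 20, 25, 28}; the non-residues are the remaining 15 nonzero classes.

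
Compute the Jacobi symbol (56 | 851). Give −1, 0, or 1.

1

Pull out 2^3: since 851 ≡ 3 (mod 8), (2/851) = -1, so (2/851)^3 = -1.
Reciprocity: 7 ≡ 3 and 851 ≡ 3 (mod 4), so (7/851) = −(851/7).
Reduce top mod 7: now compute (4/7).
Pull out 2^2: since 7 ≡ 7 (mod 8), (2/7) = +1, so (2/7)^2 = +1.
Reached (1/7) = 1. Collecting the sign flips along the way, the symbol is +1.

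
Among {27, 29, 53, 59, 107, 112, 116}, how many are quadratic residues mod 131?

(27/131) = +1 → QR.
(29/131) = -1 → non-residue.
(53/131) = +1 → QR.
(59/131) = +1 → QR.
(107/131) = +1 → QR.
(112/131) = +1 → QR.
(116/131) = -1 → non-residue.
Total quadratic residues among the 7: 5.

5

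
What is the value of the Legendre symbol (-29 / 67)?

-1

First reduce: -29 ≡ 38 (mod 67).
Pull out 2: since 67 ≡ 3 (mod 8), (2/67) = -1.
Reciprocity: 19 ≡ 3 and 67 ≡ 3 (mod 4), so (19/67) = −(67/19).
Reduce top mod 19: now compute (10/19).
Pull out 2: since 19 ≡ 3 (mod 8), (2/19) = -1.
Reciprocity: 5 ≡ 1 and 19 ≡ 3 (mod 4), so (5/19) = +(19/5).
Reduce top mod 5: now compute (4/5).
Pull out 2^2: since 5 ≡ 5 (mod 8), (2/5) = -1, so (2/5)^2 = +1.
Reached (1/5) = 1. Collecting the sign flips along the way, the symbol is -1.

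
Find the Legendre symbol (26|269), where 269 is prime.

Euler's criterion: (26/269) ≡ 26^134 (mod 269).
26^2 ≡ 138 (mod 269)
26^4 ≡ 214 (mod 269)
26^8 ≡ 66 (mod 269)
26^16 ≡ 52 (mod 269)
26^32 ≡ 14 (mod 269)
26^64 ≡ 196 (mod 269)
26^128 ≡ 218 (mod 269)
26^134 = 26^(128+4+2) ≡ 268 (mod 269).
Result is 268 ≡ −1, so (26/269) = −1.

-1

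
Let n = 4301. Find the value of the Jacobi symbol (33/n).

Reciprocity: 33 ≡ 1 and 4301 ≡ 1 (mod 4), so (33/4301) = +(4301/33).
Reduce top mod 33: now compute (11/33).
Reciprocity: 11 ≡ 3 and 33 ≡ 1 (mod 4), so (11/33) = +(33/11).
Reduce top mod 11: now compute (0/11).
Top reduces to 0: gcd > 1, so the symbol is 0.

0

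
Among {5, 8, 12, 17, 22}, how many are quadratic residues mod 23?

(5/23) = -1 → non-residue.
(8/23) = +1 → QR.
(12/23) = +1 → QR.
(17/23) = -1 → non-residue.
(22/23) = -1 → non-residue.
Total quadratic residues among the 5: 2.

2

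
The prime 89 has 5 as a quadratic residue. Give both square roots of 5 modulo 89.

89 ≡ 1 (mod 4), so we find a root by search.
Trying successive values, 19² = 361 ≡ 5 (mod 89). The other root is 89 − 19 = 70.

19, 70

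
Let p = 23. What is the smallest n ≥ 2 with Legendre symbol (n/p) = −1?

(2/23) = +1, so 2 is a residue.
(3/23) = +1, so 3 is a residue.
(4/23) = +1, so 4 is a residue.
(5/23) = −1, so 5 is the smallest positive non-residue mod 23.

5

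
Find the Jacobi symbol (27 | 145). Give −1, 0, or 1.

1

Reciprocity: 27 ≡ 3 and 145 ≡ 1 (mod 4), so (27/145) = +(145/27).
Reduce top mod 27: now compute (10/27).
Pull out 2: since 27 ≡ 3 (mod 8), (2/27) = -1.
Reciprocity: 5 ≡ 1 and 27 ≡ 3 (mod 4), so (5/27) = +(27/5).
Reduce top mod 5: now compute (2/5).
Pull out 2: since 5 ≡ 5 (mod 8), (2/5) = -1.
Reached (1/5) = 1. Collecting the sign flips along the way, the symbol is +1.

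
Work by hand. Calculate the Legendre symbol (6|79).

Pull out 2: since 79 ≡ 7 (mod 8), (2/79) = +1.
Reciprocity: 3 ≡ 3 and 79 ≡ 3 (mod 4), so (3/79) = −(79/3).
Reduce top mod 3: now compute (1/3).
Reached (1/3) = 1. Collecting the sign flips along the way, the symbol is -1.

-1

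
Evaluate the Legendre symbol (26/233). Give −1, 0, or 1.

1

Euler's criterion: (26/233) ≡ 26^116 (mod 233).
26^2 ≡ 210 (mod 233)
26^4 ≡ 63 (mod 233)
26^8 ≡ 8 (mod 233)
26^16 ≡ 64 (mod 233)
26^32 ≡ 135 (mod 233)
26^64 ≡ 51 (mod 233)
26^116 = 26^(64+32+16+4) ≡ 1 (mod 233).
Result is 1, so (26/233) = 1.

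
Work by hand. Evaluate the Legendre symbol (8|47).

Pull out 2^3: since 47 ≡ 7 (mod 8), (2/47) = +1, so (2/47)^3 = +1.
Reached (1/47) = 1. Collecting the sign flips along the way, the symbol is +1.

1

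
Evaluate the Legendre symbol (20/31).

1

Pull out 2^2: since 31 ≡ 7 (mod 8), (2/31) = +1, so (2/31)^2 = +1.
Reciprocity: 5 ≡ 1 and 31 ≡ 3 (mod 4), so (5/31) = +(31/5).
Reduce top mod 5: now compute (1/5).
Reached (1/5) = 1. Collecting the sign flips along the way, the symbol is +1.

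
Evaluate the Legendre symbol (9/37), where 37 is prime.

Reciprocity: 9 ≡ 1 and 37 ≡ 1 (mod 4), so (9/37) = +(37/9).
Reduce top mod 9: now compute (1/9).
Reached (1/9) = 1. Collecting the sign flips along the way, the symbol is +1.

1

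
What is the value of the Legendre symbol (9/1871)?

Reciprocity: 9 ≡ 1 and 1871 ≡ 3 (mod 4), so (9/1871) = +(1871/9).
Reduce top mod 9: now compute (8/9).
Pull out 2^3: since 9 ≡ 1 (mod 8), (2/9) = +1, so (2/9)^3 = +1.
Reached (1/9) = 1. Collecting the sign flips along the way, the symbol is +1.

1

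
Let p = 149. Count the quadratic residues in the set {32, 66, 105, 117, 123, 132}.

2

(32/149) = -1 → non-residue.
(66/149) = -1 → non-residue.
(105/149) = -1 → non-residue.
(117/149) = -1 → non-residue.
(123/149) = +1 → QR.
(132/149) = +1 → QR.
Total quadratic residues among the 6: 2.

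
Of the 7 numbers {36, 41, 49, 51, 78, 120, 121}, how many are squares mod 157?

(36/157) = +1 → QR.
(41/157) = -1 → non-residue.
(49/157) = +1 → QR.
(51/157) = +1 → QR.
(78/157) = -1 → non-residue.
(120/157) = +1 → QR.
(121/157) = +1 → QR.
Total quadratic residues among the 7: 5.

5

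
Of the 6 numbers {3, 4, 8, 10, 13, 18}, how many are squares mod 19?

(3/19) = -1 → non-residue.
(4/19) = +1 → QR.
(8/19) = -1 → non-residue.
(10/19) = -1 → non-residue.
(13/19) = -1 → non-residue.
(18/19) = -1 → non-residue.
Total quadratic residues among the 6: 1.

1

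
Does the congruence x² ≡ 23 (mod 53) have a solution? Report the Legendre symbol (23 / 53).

-1

Reciprocity: 23 ≡ 3 and 53 ≡ 1 (mod 4), so (23/53) = +(53/23).
Reduce top mod 23: now compute (7/23).
Reciprocity: 7 ≡ 3 and 23 ≡ 3 (mod 4), so (7/23) = −(23/7).
Reduce top mod 7: now compute (2/7).
Pull out 2: since 7 ≡ 7 (mod 8), (2/7) = +1.
Reached (1/7) = 1. Collecting the sign flips along the way, the symbol is -1.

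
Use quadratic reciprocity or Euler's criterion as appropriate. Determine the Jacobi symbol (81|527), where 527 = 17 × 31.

1

Reciprocity: 81 ≡ 1 and 527 ≡ 3 (mod 4), so (81/527) = +(527/81).
Reduce top mod 81: now compute (41/81).
Reciprocity: 41 ≡ 1 and 81 ≡ 1 (mod 4), so (41/81) = +(81/41).
Reduce top mod 41: now compute (40/41).
Pull out 2^3: since 41 ≡ 1 (mod 8), (2/41) = +1, so (2/41)^3 = +1.
Reciprocity: 5 ≡ 1 and 41 ≡ 1 (mod 4), so (5/41) = +(41/5).
Reduce top mod 5: now compute (1/5).
Reached (1/5) = 1. Collecting the sign flips along the way, the symbol is +1.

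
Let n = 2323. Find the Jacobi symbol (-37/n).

1

First reduce: -37 ≡ 2286 (mod 2323).
Pull out 2: since 2323 ≡ 3 (mod 8), (2/2323) = -1.
Reciprocity: 1143 ≡ 3 and 2323 ≡ 3 (mod 4), so (1143/2323) = −(2323/1143).
Reduce top mod 1143: now compute (37/1143).
Reciprocity: 37 ≡ 1 and 1143 ≡ 3 (mod 4), so (37/1143) = +(1143/37).
Reduce top mod 37: now compute (33/37).
Reciprocity: 33 ≡ 1 and 37 ≡ 1 (mod 4), so (33/37) = +(37/33).
Reduce top mod 33: now compute (4/33).
Pull out 2^2: since 33 ≡ 1 (mod 8), (2/33) = +1, so (2/33)^2 = +1.
Reached (1/33) = 1. Collecting the sign flips along the way, the symbol is +1.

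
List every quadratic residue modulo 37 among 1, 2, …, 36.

Square k = 1,…,18 (k and 37−k give the same square):
1²=1, 2²=4, 3²=9, 4²=16, 5²=25, 6²=36, 7²≡12, 8²≡27, 9²≡7, 10²≡26, 11²≡10, 12²≡33, 13²≡21, 14²≡11, 15²≡3, 16²≡34, 17²≡30, 18²≡28 (mod 37).
So the quadratic residues mod 37 are {1, 3, 4, 7, 9, 10, 11, 12, 16, 21, 25, 26, 27, 28, 30, 33, 34, 36}.

1, 3, 4, 7, 9, 10, 11, 12, 16, 21, 25, 26, 27, 28, 30, 33, 34, 36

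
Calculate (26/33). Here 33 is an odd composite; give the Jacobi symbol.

-1

Pull out 2: since 33 ≡ 1 (mod 8), (2/33) = +1.
Reciprocity: 13 ≡ 1 and 33 ≡ 1 (mod 4), so (13/33) = +(33/13).
Reduce top mod 13: now compute (7/13).
Reciprocity: 7 ≡ 3 and 13 ≡ 1 (mod 4), so (7/13) = +(13/7).
Reduce top mod 7: now compute (6/7).
Pull out 2: since 7 ≡ 7 (mod 8), (2/7) = +1.
Reciprocity: 3 ≡ 3 and 7 ≡ 3 (mod 4), so (3/7) = −(7/3).
Reduce top mod 3: now compute (1/3).
Reached (1/3) = 1. Collecting the sign flips along the way, the symbol is -1.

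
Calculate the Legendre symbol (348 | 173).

First reduce: 348 ≡ 2 (mod 173).
Pull out 2: since 173 ≡ 5 (mod 8), (2/173) = -1.
Reached (1/173) = 1. Collecting the sign flips along the way, the symbol is -1.

-1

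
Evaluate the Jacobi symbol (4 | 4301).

Pull out 2^2: since 4301 ≡ 5 (mod 8), (2/4301) = -1, so (2/4301)^2 = +1.
Reached (1/4301) = 1. Collecting the sign flips along the way, the symbol is +1.

1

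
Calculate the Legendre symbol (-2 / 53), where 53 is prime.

Euler's criterion: (-2/53) ≡ 51^26 (mod 53).
51^2 ≡ 4 (mod 53)
51^4 ≡ 16 (mod 53)
51^8 ≡ 44 (mod 53)
51^16 ≡ 28 (mod 53)
51^26 = 51^(16+8+2) ≡ 52 (mod 53).
Result is 52 ≡ −1, so (-2/53) = −1.

-1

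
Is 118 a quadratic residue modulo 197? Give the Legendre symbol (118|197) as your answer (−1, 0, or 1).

Pull out 2: since 197 ≡ 5 (mod 8), (2/197) = -1.
Reciprocity: 59 ≡ 3 and 197 ≡ 1 (mod 4), so (59/197) = +(197/59).
Reduce top mod 59: now compute (20/59).
Pull out 2^2: since 59 ≡ 3 (mod 8), (2/59) = -1, so (2/59)^2 = +1.
Reciprocity: 5 ≡ 1 and 59 ≡ 3 (mod 4), so (5/59) = +(59/5).
Reduce top mod 5: now compute (4/5).
Pull out 2^2: since 5 ≡ 5 (mod 8), (2/5) = -1, so (2/5)^2 = +1.
Reached (1/5) = 1. Collecting the sign flips along the way, the symbol is -1.

-1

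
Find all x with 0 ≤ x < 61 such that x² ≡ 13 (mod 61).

14, 47

61 ≡ 1 (mod 4), so we find a root by search.
Trying successive values, 14² = 196 ≡ 13 (mod 61). The other root is 61 − 14 = 47.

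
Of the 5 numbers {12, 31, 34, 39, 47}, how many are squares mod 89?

3

(12/89) = -1 → non-residue.
(31/89) = -1 → non-residue.
(34/89) = +1 → QR.
(39/89) = +1 → QR.
(47/89) = +1 → QR.
Total quadratic residues among the 5: 3.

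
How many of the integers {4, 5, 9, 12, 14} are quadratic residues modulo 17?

2

(4/17) = +1 → QR.
(5/17) = -1 → non-residue.
(9/17) = +1 → QR.
(12/17) = -1 → non-residue.
(14/17) = -1 → non-residue.
Total quadratic residues among the 5: 2.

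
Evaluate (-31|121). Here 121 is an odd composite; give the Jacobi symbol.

1

First reduce: -31 ≡ 90 (mod 121).
Pull out 2: since 121 ≡ 1 (mod 8), (2/121) = +1.
Reciprocity: 45 ≡ 1 and 121 ≡ 1 (mod 4), so (45/121) = +(121/45).
Reduce top mod 45: now compute (31/45).
Reciprocity: 31 ≡ 3 and 45 ≡ 1 (mod 4), so (31/45) = +(45/31).
Reduce top mod 31: now compute (14/31).
Pull out 2: since 31 ≡ 7 (mod 8), (2/31) = +1.
Reciprocity: 7 ≡ 3 and 31 ≡ 3 (mod 4), so (7/31) = −(31/7).
Reduce top mod 7: now compute (3/7).
Reciprocity: 3 ≡ 3 and 7 ≡ 3 (mod 4), so (3/7) = −(7/3).
Reduce top mod 3: now compute (1/3).
Reached (1/3) = 1. Collecting the sign flips along the way, the symbol is +1.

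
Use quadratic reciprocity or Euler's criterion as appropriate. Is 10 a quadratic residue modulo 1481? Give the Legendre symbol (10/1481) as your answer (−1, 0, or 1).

1

Pull out 2: since 1481 ≡ 1 (mod 8), (2/1481) = +1.
Reciprocity: 5 ≡ 1 and 1481 ≡ 1 (mod 4), so (5/1481) = +(1481/5).
Reduce top mod 5: now compute (1/5).
Reached (1/5) = 1. Collecting the sign flips along the way, the symbol is +1.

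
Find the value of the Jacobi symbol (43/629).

Reciprocity: 43 ≡ 3 and 629 ≡ 1 (mod 4), so (43/629) = +(629/43).
Reduce top mod 43: now compute (27/43).
Reciprocity: 27 ≡ 3 and 43 ≡ 3 (mod 4), so (27/43) = −(43/27).
Reduce top mod 27: now compute (16/27).
Pull out 2^4: since 27 ≡ 3 (mod 8), (2/27) = -1, so (2/27)^4 = +1.
Reached (1/27) = 1. Collecting the sign flips along the way, the symbol is -1.

-1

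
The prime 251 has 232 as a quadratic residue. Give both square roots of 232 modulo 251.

Since 251 ≡ 3 (mod 4), a square root of 232 is 232^((251+1)/4) = 232^63 mod 251.
Repeated squaring: 232^2≡110, 232^4≡52, 232^8≡194, 232^16≡237, 232^32≡196 (mod 251).
232^63 = 232^(32+16+8+4+2+1) ≡ 105 (mod 251).
Check: 105² = 11025 ≡ 232 (mod 251). The two roots are 105 and 146.

105, 146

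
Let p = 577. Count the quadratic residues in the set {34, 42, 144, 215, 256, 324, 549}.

5

(34/577) = +1 → QR.
(42/577) = -1 → non-residue.
(144/577) = +1 → QR.
(215/577) = +1 → QR.
(256/577) = +1 → QR.
(324/577) = +1 → QR.
(549/577) = -1 → non-residue.
Total quadratic residues among the 7: 5.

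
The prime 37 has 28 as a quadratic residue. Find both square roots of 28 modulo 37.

18, 19

37 ≡ 1 (mod 4), so we find a root by search.
Trying successive values, 18² = 324 ≡ 28 (mod 37). The other root is 37 − 18 = 19.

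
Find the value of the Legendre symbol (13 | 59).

-1

Reciprocity: 13 ≡ 1 and 59 ≡ 3 (mod 4), so (13/59) = +(59/13).
Reduce top mod 13: now compute (7/13).
Reciprocity: 7 ≡ 3 and 13 ≡ 1 (mod 4), so (7/13) = +(13/7).
Reduce top mod 7: now compute (6/7).
Pull out 2: since 7 ≡ 7 (mod 8), (2/7) = +1.
Reciprocity: 3 ≡ 3 and 7 ≡ 3 (mod 4), so (3/7) = −(7/3).
Reduce top mod 3: now compute (1/3).
Reached (1/3) = 1. Collecting the sign flips along the way, the symbol is -1.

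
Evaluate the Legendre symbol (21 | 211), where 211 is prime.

Euler's criterion: (21/211) ≡ 21^105 (mod 211).
21^2 ≡ 19 (mod 211)
21^4 ≡ 150 (mod 211)
21^8 ≡ 134 (mod 211)
21^16 ≡ 21 (mod 211)
21^32 ≡ 19 (mod 211)
21^64 ≡ 150 (mod 211)
21^105 = 21^(64+32+8+1) ≡ 1 (mod 211).
Result is 1, so (21/211) = 1.

1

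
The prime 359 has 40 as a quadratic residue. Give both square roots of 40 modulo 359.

120, 239

Since 359 ≡ 3 (mod 4), a square root of 40 is 40^((359+1)/4) = 40^90 mod 359.
Repeated squaring: 40^2≡164, 40^4≡330, 40^8≡123, 40^16≡51, 40^32≡88, 40^64≡205 (mod 359).
40^90 = 40^(64+16+8+2) ≡ 120 (mod 359).
Check: 120² = 14400 ≡ 40 (mod 359). The two roots are 120 and 239.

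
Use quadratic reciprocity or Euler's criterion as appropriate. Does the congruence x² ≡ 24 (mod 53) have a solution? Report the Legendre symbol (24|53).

1

Pull out 2^3: since 53 ≡ 5 (mod 8), (2/53) = -1, so (2/53)^3 = -1.
Reciprocity: 3 ≡ 3 and 53 ≡ 1 (mod 4), so (3/53) = +(53/3).
Reduce top mod 3: now compute (2/3).
Pull out 2: since 3 ≡ 3 (mod 8), (2/3) = -1.
Reached (1/3) = 1. Collecting the sign flips along the way, the symbol is +1.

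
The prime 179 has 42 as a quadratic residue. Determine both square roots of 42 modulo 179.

Since 179 ≡ 3 (mod 4), a square root of 42 is 42^((179+1)/4) = 42^45 mod 179.
Repeated squaring: 42^2≡153, 42^4≡139, 42^8≡168, 42^16≡121, 42^32≡142 (mod 179).
42^45 = 42^(32+8+4+1) ≡ 20 (mod 179).
Check: 20² = 400 ≡ 42 (mod 179). The two roots are 20 and 159.

20, 159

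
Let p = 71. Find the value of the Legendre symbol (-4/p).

-1

First reduce: -4 ≡ 67 (mod 71).
Reciprocity: 67 ≡ 3 and 71 ≡ 3 (mod 4), so (67/71) = −(71/67).
Reduce top mod 67: now compute (4/67).
Pull out 2^2: since 67 ≡ 3 (mod 8), (2/67) = -1, so (2/67)^2 = +1.
Reached (1/67) = 1. Collecting the sign flips along the way, the symbol is -1.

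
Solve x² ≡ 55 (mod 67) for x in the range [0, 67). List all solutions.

Since 67 ≡ 3 (mod 4), a square root of 55 is 55^((67+1)/4) = 55^17 mod 67.
Repeated squaring: 55^2≡10, 55^4≡33, 55^8≡17, 55^16≡21 (mod 67).
55^17 = 55^(16+1) ≡ 16 (mod 67).
Check: 16² = 256 ≡ 55 (mod 67). The two roots are 16 and 51.

16, 51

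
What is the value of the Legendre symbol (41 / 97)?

-1

Reciprocity: 41 ≡ 1 and 97 ≡ 1 (mod 4), so (41/97) = +(97/41).
Reduce top mod 41: now compute (15/41).
Reciprocity: 15 ≡ 3 and 41 ≡ 1 (mod 4), so (15/41) = +(41/15).
Reduce top mod 15: now compute (11/15).
Reciprocity: 11 ≡ 3 and 15 ≡ 3 (mod 4), so (11/15) = −(15/11).
Reduce top mod 11: now compute (4/11).
Pull out 2^2: since 11 ≡ 3 (mod 8), (2/11) = -1, so (2/11)^2 = +1.
Reached (1/11) = 1. Collecting the sign flips along the way, the symbol is -1.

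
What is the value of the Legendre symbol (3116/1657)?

First reduce: 3116 ≡ 1459 (mod 1657).
Reciprocity: 1459 ≡ 3 and 1657 ≡ 1 (mod 4), so (1459/1657) = +(1657/1459).
Reduce top mod 1459: now compute (198/1459).
Pull out 2: since 1459 ≡ 3 (mod 8), (2/1459) = -1.
Reciprocity: 99 ≡ 3 and 1459 ≡ 3 (mod 4), so (99/1459) = −(1459/99).
Reduce top mod 99: now compute (73/99).
Reciprocity: 73 ≡ 1 and 99 ≡ 3 (mod 4), so (73/99) = +(99/73).
Reduce top mod 73: now compute (26/73).
Pull out 2: since 73 ≡ 1 (mod 8), (2/73) = +1.
Reciprocity: 13 ≡ 1 and 73 ≡ 1 (mod 4), so (13/73) = +(73/13).
Reduce top mod 13: now compute (8/13).
Pull out 2^3: since 13 ≡ 5 (mod 8), (2/13) = -1, so (2/13)^3 = -1.
Reached (1/13) = 1. Collecting the sign flips along the way, the symbol is -1.

-1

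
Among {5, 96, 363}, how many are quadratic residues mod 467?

(5/467) = -1 → non-residue.
(96/467) = -1 → non-residue.
(363/467) = +1 → QR.
Total quadratic residues among the 3: 1.

1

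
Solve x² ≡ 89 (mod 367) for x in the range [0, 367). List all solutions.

Since 367 ≡ 3 (mod 4), a square root of 89 is 89^((367+1)/4) = 89^92 mod 367.
Repeated squaring: 89^2≡214, 89^4≡288, 89^8≡2, 89^16≡4, 89^32≡16, 89^64≡256 (mod 367).
89^92 = 89^(64+16+8+4) ≡ 55 (mod 367).
Check: 55² = 3025 ≡ 89 (mod 367). The two roots are 55 and 312.

55, 312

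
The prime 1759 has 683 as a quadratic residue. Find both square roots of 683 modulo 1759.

114, 1645

Since 1759 ≡ 3 (mod 4), a square root of 683 is 683^((1759+1)/4) = 683^440 mod 1759.
Repeated squaring: 683^2≡354, 683^4≡427, 683^8≡1152, 683^16≡818, 683^32≡704, 683^64≡1337, 683^128≡425, 683^256≡1207 (mod 1759).
683^440 = 683^(256+128+32+16+8) ≡ 114 (mod 1759).
Check: 114² = 12996 ≡ 683 (mod 1759). The two roots are 114 and 1645.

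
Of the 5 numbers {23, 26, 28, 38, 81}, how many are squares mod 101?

(23/101) = +1 → QR.
(26/101) = -1 → non-residue.
(28/101) = -1 → non-residue.
(38/101) = -1 → non-residue.
(81/101) = +1 → QR.
Total quadratic residues among the 5: 2.

2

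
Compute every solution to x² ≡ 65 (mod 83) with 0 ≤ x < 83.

27, 56

Since 83 ≡ 3 (mod 4), a square root of 65 is 65^((83+1)/4) = 65^21 mod 83.
Repeated squaring: 65^2≡75, 65^4≡64, 65^8≡29, 65^16≡11 (mod 83).
65^21 = 65^(16+4+1) ≡ 27 (mod 83).
Check: 27² = 729 ≡ 65 (mod 83). The two roots are 27 and 56.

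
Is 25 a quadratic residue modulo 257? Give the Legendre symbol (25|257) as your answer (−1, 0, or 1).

Reciprocity: 25 ≡ 1 and 257 ≡ 1 (mod 4), so (25/257) = +(257/25).
Reduce top mod 25: now compute (7/25).
Reciprocity: 7 ≡ 3 and 25 ≡ 1 (mod 4), so (7/25) = +(25/7).
Reduce top mod 7: now compute (4/7).
Pull out 2^2: since 7 ≡ 7 (mod 8), (2/7) = +1, so (2/7)^2 = +1.
Reached (1/7) = 1. Collecting the sign flips along the way, the symbol is +1.

1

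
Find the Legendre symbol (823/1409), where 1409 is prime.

Reciprocity: 823 ≡ 3 and 1409 ≡ 1 (mod 4), so (823/1409) = +(1409/823).
Reduce top mod 823: now compute (586/823).
Pull out 2: since 823 ≡ 7 (mod 8), (2/823) = +1.
Reciprocity: 293 ≡ 1 and 823 ≡ 3 (mod 4), so (293/823) = +(823/293).
Reduce top mod 293: now compute (237/293).
Reciprocity: 237 ≡ 1 and 293 ≡ 1 (mod 4), so (237/293) = +(293/237).
Reduce top mod 237: now compute (56/237).
Pull out 2^3: since 237 ≡ 5 (mod 8), (2/237) = -1, so (2/237)^3 = -1.
Reciprocity: 7 ≡ 3 and 237 ≡ 1 (mod 4), so (7/237) = +(237/7).
Reduce top mod 7: now compute (6/7).
Pull out 2: since 7 ≡ 7 (mod 8), (2/7) = +1.
Reciprocity: 3 ≡ 3 and 7 ≡ 3 (mod 4), so (3/7) = −(7/3).
Reduce top mod 3: now compute (1/3).
Reached (1/3) = 1. Collecting the sign flips along the way, the symbol is +1.

1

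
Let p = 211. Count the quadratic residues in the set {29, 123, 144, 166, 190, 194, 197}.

(29/211) = -1 → non-residue.
(123/211) = +1 → QR.
(144/211) = +1 → QR.
(166/211) = -1 → non-residue.
(190/211) = -1 → non-residue.
(194/211) = +1 → QR.
(197/211) = -1 → non-residue.
Total quadratic residues among the 7: 3.

3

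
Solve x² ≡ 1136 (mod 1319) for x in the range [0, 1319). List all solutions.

205, 1114

Since 1319 ≡ 3 (mod 4), a square root of 1136 is 1136^((1319+1)/4) = 1136^330 mod 1319.
Repeated squaring: 1136^2≡514, 1136^4≡396, 1136^8≡1174, 1136^16≡1240, 1136^32≡965, 1136^64≡11, 1136^128≡121, 1136^256≡132 (mod 1319).
1136^330 = 1136^(256+64+8+2) ≡ 1114 (mod 1319).
Check: 1114² = 1240996 ≡ 1136 (mod 1319). The two roots are 205 and 1114.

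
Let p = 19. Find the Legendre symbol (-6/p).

First reduce: -6 ≡ 13 (mod 19).
Reciprocity: 13 ≡ 1 and 19 ≡ 3 (mod 4), so (13/19) = +(19/13).
Reduce top mod 13: now compute (6/13).
Pull out 2: since 13 ≡ 5 (mod 8), (2/13) = -1.
Reciprocity: 3 ≡ 3 and 13 ≡ 1 (mod 4), so (3/13) = +(13/3).
Reduce top mod 3: now compute (1/3).
Reached (1/3) = 1. Collecting the sign flips along the way, the symbol is -1.

-1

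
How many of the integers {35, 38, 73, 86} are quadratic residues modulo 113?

0

(35/113) = -1 → non-residue.
(38/113) = -1 → non-residue.
(73/113) = -1 → non-residue.
(86/113) = -1 → non-residue.
Total quadratic residues among the 4: 0.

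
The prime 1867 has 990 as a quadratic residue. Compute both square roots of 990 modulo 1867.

Since 1867 ≡ 3 (mod 4), a square root of 990 is 990^((1867+1)/4) = 990^467 mod 1867.
Repeated squaring: 990^2≡1792, 990^4≡24, 990^8≡576, 990^16≡1317, 990^32≡46, 990^64≡249, 990^128≡390, 990^256≡873 (mod 1867).
990^467 = 990^(256+128+64+16+2+1) ≡ 1681 (mod 1867).
Check: 1681² = 2825761 ≡ 990 (mod 1867). The two roots are 186 and 1681.

186, 1681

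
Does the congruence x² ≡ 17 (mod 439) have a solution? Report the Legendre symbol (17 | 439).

Euler's criterion: (17/439) ≡ 17^219 (mod 439).
17^2 ≡ 289 (mod 439)
17^4 ≡ 111 (mod 439)
17^8 ≡ 29 (mod 439)
17^16 ≡ 402 (mod 439)
17^32 ≡ 52 (mod 439)
17^64 ≡ 70 (mod 439)
17^128 ≡ 71 (mod 439)
17^219 = 17^(128+64+16+8+2+1) ≡ 438 (mod 439).
Result is 438 ≡ −1, so (17/439) = −1.

-1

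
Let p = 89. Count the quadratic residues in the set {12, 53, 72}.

(12/89) = -1 → non-residue.
(53/89) = +1 → QR.
(72/89) = +1 → QR.
Total quadratic residues among the 3: 2.

2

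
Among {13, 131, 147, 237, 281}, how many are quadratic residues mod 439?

3

(13/439) = +1 → QR.
(131/439) = -1 → non-residue.
(147/439) = -1 → non-residue.
(237/439) = +1 → QR.
(281/439) = +1 → QR.
Total quadratic residues among the 5: 3.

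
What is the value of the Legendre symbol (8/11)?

Pull out 2^3: since 11 ≡ 3 (mod 8), (2/11) = -1, so (2/11)^3 = -1.
Reached (1/11) = 1. Collecting the sign flips along the way, the symbol is -1.

-1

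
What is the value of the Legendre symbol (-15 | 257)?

1

First reduce: -15 ≡ 242 (mod 257).
Pull out 2: since 257 ≡ 1 (mod 8), (2/257) = +1.
Reciprocity: 121 ≡ 1 and 257 ≡ 1 (mod 4), so (121/257) = +(257/121).
Reduce top mod 121: now compute (15/121).
Reciprocity: 15 ≡ 3 and 121 ≡ 1 (mod 4), so (15/121) = +(121/15).
Reduce top mod 15: now compute (1/15).
Reached (1/15) = 1. Collecting the sign flips along the way, the symbol is +1.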